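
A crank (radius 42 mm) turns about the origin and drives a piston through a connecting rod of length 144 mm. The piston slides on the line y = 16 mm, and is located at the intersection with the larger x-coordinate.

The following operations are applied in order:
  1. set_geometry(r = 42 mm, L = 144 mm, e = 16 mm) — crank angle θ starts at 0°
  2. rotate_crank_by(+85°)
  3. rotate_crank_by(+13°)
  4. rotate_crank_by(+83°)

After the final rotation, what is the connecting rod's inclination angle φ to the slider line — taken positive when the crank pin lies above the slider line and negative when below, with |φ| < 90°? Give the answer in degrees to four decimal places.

-6.6729

set_geometry: r = 42 mm, L = 144 mm, e = 16 mm; θ ← 0°
rotate_crank_by(+85°): θ ← 0° +85° = 85°
rotate_crank_by(+13°): θ ← 85° +13° = 98°
rotate_crank_by(+83°): θ ← 98° +83° = 181°
crank pin P = (r cos θ, r sin θ) = (-41.993603, -0.733001)
h = r sin θ − e = -0.733001 − 16 = -16.733001
sin φ = h / L = -16.733001 / 144 = -0.11620140
φ = arcsin(-0.11620140) = -6.672925°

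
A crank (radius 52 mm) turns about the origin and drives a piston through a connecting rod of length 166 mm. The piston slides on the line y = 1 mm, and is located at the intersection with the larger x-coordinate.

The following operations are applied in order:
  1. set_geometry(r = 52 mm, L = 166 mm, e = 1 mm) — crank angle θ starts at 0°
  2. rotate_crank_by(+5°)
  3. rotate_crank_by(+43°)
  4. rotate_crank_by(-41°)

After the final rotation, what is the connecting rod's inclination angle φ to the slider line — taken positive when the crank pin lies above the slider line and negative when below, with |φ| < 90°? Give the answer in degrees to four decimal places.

1.8425

set_geometry: r = 52 mm, L = 166 mm, e = 1 mm; θ ← 0°
rotate_crank_by(+5°): θ ← 0° +5° = 5°
rotate_crank_by(+43°): θ ← 5° +43° = 48°
rotate_crank_by(-41°): θ ← 48° -41° = 7°
crank pin P = (r cos θ, r sin θ) = (51.612400, 6.337206)
h = r sin θ − e = 6.337206 − 1 = 5.337206
sin φ = h / L = 5.337206 / 166 = 0.03215184
φ = arcsin(0.03215184) = 1.842482°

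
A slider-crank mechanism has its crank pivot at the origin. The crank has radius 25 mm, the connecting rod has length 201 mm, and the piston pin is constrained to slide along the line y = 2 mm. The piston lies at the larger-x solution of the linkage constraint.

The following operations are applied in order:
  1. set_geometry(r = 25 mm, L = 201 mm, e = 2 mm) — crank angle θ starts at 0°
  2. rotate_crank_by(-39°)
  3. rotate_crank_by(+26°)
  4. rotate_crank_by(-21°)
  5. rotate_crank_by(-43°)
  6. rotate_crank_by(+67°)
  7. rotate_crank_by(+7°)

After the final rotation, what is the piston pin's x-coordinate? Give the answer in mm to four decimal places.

225.9385

set_geometry: r = 25 mm, L = 201 mm, e = 2 mm; θ ← 0°
rotate_crank_by(-39°): θ ← 0° -39° = -39°
rotate_crank_by(+26°): θ ← -39° +26° = -13°
rotate_crank_by(-21°): θ ← -13° -21° = -34°
rotate_crank_by(-43°): θ ← -34° -43° = -77°
rotate_crank_by(+67°): θ ← -77° +67° = -10°
rotate_crank_by(+7°): θ ← -10° +7° = -3°
crank pin P = (r cos θ, r sin θ) = (24.965738, -1.308399)
h = r sin θ − e = -1.308399 − 2 = -3.308399
x = r cos θ + √(L² − h²) = 24.965738 + √(40401.0 − 10.9455) = 24.965738 + 200.972771 = 225.938509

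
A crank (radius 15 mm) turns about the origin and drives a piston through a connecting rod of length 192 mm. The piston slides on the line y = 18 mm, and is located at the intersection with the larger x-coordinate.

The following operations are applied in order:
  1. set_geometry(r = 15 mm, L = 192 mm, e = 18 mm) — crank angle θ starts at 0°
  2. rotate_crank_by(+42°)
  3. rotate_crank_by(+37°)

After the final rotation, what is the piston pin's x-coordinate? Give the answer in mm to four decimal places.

set_geometry: r = 15 mm, L = 192 mm, e = 18 mm; θ ← 0°
rotate_crank_by(+42°): θ ← 0° +42° = 42°
rotate_crank_by(+37°): θ ← 42° +37° = 79°
crank pin P = (r cos θ, r sin θ) = (2.862135, 14.724408)
h = r sin θ − e = 14.724408 − 18 = -3.275592
x = r cos θ + √(L² − h²) = 2.862135 + √(36864.0 − 10.7295) = 2.862135 + 191.972057 = 194.834191

194.8342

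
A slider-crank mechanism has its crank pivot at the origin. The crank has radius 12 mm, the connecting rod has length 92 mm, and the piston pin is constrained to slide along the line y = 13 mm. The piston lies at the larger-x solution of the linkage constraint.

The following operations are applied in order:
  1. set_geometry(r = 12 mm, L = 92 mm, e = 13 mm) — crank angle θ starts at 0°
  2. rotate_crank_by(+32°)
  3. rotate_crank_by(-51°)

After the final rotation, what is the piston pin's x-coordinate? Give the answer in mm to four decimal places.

set_geometry: r = 12 mm, L = 92 mm, e = 13 mm; θ ← 0°
rotate_crank_by(+32°): θ ← 0° +32° = 32°
rotate_crank_by(-51°): θ ← 32° -51° = -19°
crank pin P = (r cos θ, r sin θ) = (11.346223, -3.906818)
h = r sin θ − e = -3.906818 − 13 = -16.906818
x = r cos θ + √(L² − h²) = 11.346223 + √(8464.0 − 285.8405) = 11.346223 + 90.433177 = 101.779400

101.7794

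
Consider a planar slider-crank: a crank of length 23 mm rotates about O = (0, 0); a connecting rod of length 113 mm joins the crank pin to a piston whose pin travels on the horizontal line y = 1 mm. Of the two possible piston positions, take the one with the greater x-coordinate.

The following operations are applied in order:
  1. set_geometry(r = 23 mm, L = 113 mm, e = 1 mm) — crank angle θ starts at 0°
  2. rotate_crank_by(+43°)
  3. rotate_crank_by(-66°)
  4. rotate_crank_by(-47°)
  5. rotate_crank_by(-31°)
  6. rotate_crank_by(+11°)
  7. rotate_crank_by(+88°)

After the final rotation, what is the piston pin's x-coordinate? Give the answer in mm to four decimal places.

set_geometry: r = 23 mm, L = 113 mm, e = 1 mm; θ ← 0°
rotate_crank_by(+43°): θ ← 0° +43° = 43°
rotate_crank_by(-66°): θ ← 43° -66° = -23°
rotate_crank_by(-47°): θ ← -23° -47° = -70°
rotate_crank_by(-31°): θ ← -70° -31° = -101°
rotate_crank_by(+11°): θ ← -101° +11° = -90°
rotate_crank_by(+88°): θ ← -90° +88° = -2°
crank pin P = (r cos θ, r sin θ) = (22.985989, -0.802688)
h = r sin θ − e = -0.802688 − 1 = -1.802688
x = r cos θ + √(L² − h²) = 22.985989 + √(12769.0 − 3.2497) = 22.985989 + 112.985620 = 135.971609

135.9716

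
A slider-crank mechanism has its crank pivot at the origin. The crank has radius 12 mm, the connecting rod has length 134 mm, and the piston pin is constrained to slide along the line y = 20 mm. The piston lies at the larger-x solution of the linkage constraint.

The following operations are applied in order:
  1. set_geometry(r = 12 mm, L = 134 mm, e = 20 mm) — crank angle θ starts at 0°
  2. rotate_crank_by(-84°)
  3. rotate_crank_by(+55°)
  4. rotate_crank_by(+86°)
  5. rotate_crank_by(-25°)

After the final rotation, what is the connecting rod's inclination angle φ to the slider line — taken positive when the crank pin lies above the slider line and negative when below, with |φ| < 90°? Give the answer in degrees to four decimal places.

set_geometry: r = 12 mm, L = 134 mm, e = 20 mm; θ ← 0°
rotate_crank_by(-84°): θ ← 0° -84° = -84°
rotate_crank_by(+55°): θ ← -84° +55° = -29°
rotate_crank_by(+86°): θ ← -29° +86° = 57°
rotate_crank_by(-25°): θ ← 57° -25° = 32°
crank pin P = (r cos θ, r sin θ) = (10.176577, 6.359031)
h = r sin θ − e = 6.359031 − 20 = -13.640969
sin φ = h / L = -13.640969 / 134 = -0.10179827
φ = arcsin(-0.10179827) = -5.842733°

-5.8427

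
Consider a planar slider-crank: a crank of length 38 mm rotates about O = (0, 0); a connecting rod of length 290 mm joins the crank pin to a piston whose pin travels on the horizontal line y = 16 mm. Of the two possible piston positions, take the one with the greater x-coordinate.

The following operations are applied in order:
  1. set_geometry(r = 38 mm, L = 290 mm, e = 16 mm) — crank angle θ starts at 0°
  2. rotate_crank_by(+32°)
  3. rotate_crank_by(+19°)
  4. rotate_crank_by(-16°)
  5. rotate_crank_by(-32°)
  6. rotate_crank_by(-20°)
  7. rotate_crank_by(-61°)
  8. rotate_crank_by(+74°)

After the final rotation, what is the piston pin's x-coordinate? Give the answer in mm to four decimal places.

set_geometry: r = 38 mm, L = 290 mm, e = 16 mm; θ ← 0°
rotate_crank_by(+32°): θ ← 0° +32° = 32°
rotate_crank_by(+19°): θ ← 32° +19° = 51°
rotate_crank_by(-16°): θ ← 51° -16° = 35°
rotate_crank_by(-32°): θ ← 35° -32° = 3°
rotate_crank_by(-20°): θ ← 3° -20° = -17°
rotate_crank_by(-61°): θ ← -17° -61° = -78°
rotate_crank_by(+74°): θ ← -78° +74° = -4°
crank pin P = (r cos θ, r sin θ) = (37.907434, -2.650746)
h = r sin θ − e = -2.650746 − 16 = -18.650746
x = r cos θ + √(L² − h²) = 37.907434 + √(84100.0 − 347.8503) = 37.907434 + 289.399637 = 327.307071

327.3071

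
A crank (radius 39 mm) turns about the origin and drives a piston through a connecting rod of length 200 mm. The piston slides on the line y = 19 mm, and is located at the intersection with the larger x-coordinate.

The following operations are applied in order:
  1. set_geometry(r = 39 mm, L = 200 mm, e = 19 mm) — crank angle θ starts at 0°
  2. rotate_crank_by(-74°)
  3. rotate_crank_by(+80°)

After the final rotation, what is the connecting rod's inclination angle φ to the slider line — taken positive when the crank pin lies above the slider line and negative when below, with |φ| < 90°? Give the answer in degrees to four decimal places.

set_geometry: r = 39 mm, L = 200 mm, e = 19 mm; θ ← 0°
rotate_crank_by(-74°): θ ← 0° -74° = -74°
rotate_crank_by(+80°): θ ← -74° +80° = 6°
crank pin P = (r cos θ, r sin θ) = (38.786354, 4.076610)
h = r sin θ − e = 4.076610 − 19 = -14.923390
sin φ = h / L = -14.923390 / 200 = -0.07461695
φ = arcsin(-0.07461695) = -4.279213°

-4.2792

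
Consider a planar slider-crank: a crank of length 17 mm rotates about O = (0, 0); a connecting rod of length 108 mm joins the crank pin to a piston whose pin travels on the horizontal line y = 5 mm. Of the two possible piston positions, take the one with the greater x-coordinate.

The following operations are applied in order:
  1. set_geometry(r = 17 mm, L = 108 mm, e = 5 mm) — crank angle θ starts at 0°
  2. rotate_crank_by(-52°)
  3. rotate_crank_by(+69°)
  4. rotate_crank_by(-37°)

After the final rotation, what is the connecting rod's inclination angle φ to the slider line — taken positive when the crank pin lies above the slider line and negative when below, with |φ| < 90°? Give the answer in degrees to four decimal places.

-5.7468

set_geometry: r = 17 mm, L = 108 mm, e = 5 mm; θ ← 0°
rotate_crank_by(-52°): θ ← 0° -52° = -52°
rotate_crank_by(+69°): θ ← -52° +69° = 17°
rotate_crank_by(-37°): θ ← 17° -37° = -20°
crank pin P = (r cos θ, r sin θ) = (15.974775, -5.814342)
h = r sin θ − e = -5.814342 − 5 = -10.814342
sin φ = h / L = -10.814342 / 108 = -0.10013280
φ = arcsin(-0.10013280) = -5.746818°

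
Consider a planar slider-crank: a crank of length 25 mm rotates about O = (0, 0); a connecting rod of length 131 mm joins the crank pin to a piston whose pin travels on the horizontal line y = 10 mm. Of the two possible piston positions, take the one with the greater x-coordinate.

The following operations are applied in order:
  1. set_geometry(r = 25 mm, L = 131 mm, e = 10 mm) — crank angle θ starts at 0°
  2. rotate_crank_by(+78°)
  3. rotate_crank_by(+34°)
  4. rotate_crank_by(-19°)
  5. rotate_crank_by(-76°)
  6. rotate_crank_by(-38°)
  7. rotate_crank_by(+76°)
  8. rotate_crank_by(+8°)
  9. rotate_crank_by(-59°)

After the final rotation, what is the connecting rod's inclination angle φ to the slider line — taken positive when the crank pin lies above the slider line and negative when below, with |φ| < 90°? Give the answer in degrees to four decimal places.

set_geometry: r = 25 mm, L = 131 mm, e = 10 mm; θ ← 0°
rotate_crank_by(+78°): θ ← 0° +78° = 78°
rotate_crank_by(+34°): θ ← 78° +34° = 112°
rotate_crank_by(-19°): θ ← 112° -19° = 93°
rotate_crank_by(-76°): θ ← 93° -76° = 17°
rotate_crank_by(-38°): θ ← 17° -38° = -21°
rotate_crank_by(+76°): θ ← -21° +76° = 55°
rotate_crank_by(+8°): θ ← 55° +8° = 63°
rotate_crank_by(-59°): θ ← 63° -59° = 4°
crank pin P = (r cos θ, r sin θ) = (24.939101, 1.743912)
h = r sin θ − e = 1.743912 − 10 = -8.256088
sin φ = h / L = -8.256088 / 131 = -0.06302357
φ = arcsin(-0.06302357) = -3.613380°

-3.6134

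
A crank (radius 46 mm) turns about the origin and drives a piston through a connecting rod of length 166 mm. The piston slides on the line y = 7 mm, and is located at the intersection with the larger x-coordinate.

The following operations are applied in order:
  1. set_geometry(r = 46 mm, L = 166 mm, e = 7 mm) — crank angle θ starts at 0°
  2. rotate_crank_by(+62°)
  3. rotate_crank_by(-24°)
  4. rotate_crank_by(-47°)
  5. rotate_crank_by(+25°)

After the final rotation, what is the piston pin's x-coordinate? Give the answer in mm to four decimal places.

210.1209

set_geometry: r = 46 mm, L = 166 mm, e = 7 mm; θ ← 0°
rotate_crank_by(+62°): θ ← 0° +62° = 62°
rotate_crank_by(-24°): θ ← 62° -24° = 38°
rotate_crank_by(-47°): θ ← 38° -47° = -9°
rotate_crank_by(+25°): θ ← -9° +25° = 16°
crank pin P = (r cos θ, r sin θ) = (44.218038, 12.679318)
h = r sin θ − e = 12.679318 − 7 = 5.679318
x = r cos θ + √(L² − h²) = 44.218038 + √(27556.0 − 32.2547) = 44.218038 + 165.902819 = 210.120857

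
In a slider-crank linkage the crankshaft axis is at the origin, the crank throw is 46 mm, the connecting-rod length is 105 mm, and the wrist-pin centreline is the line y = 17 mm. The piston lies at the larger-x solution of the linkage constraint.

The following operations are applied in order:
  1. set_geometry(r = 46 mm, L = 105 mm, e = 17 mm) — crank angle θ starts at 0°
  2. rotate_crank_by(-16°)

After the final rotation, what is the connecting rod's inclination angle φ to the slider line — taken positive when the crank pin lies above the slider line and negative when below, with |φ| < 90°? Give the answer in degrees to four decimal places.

-16.4190

set_geometry: r = 46 mm, L = 105 mm, e = 17 mm; θ ← 0°
rotate_crank_by(-16°): θ ← 0° -16° = -16°
crank pin P = (r cos θ, r sin θ) = (44.218038, -12.679318)
h = r sin θ − e = -12.679318 − 17 = -29.679318
sin φ = h / L = -29.679318 / 105 = -0.28266017
φ = arcsin(-0.28266017) = -16.419037°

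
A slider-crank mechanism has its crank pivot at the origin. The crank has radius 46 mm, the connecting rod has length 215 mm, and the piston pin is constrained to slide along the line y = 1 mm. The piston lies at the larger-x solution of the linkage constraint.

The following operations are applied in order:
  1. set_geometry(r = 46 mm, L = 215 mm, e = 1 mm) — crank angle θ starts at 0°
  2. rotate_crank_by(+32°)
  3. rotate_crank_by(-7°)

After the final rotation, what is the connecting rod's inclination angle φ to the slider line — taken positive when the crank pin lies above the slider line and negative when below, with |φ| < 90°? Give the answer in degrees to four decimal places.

4.9203

set_geometry: r = 46 mm, L = 215 mm, e = 1 mm; θ ← 0°
rotate_crank_by(+32°): θ ← 0° +32° = 32°
rotate_crank_by(-7°): θ ← 32° -7° = 25°
crank pin P = (r cos θ, r sin θ) = (41.690158, 19.440440)
h = r sin θ − e = 19.440440 − 1 = 18.440440
sin φ = h / L = 18.440440 / 215 = 0.08576949
φ = arcsin(0.08576949) = 4.920275°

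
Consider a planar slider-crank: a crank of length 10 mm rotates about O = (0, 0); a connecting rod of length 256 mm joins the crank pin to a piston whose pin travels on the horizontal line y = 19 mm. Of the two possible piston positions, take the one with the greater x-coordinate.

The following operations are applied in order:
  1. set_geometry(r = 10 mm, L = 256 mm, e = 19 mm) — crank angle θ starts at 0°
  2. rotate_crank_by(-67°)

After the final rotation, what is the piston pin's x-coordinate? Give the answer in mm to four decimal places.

258.3488

set_geometry: r = 10 mm, L = 256 mm, e = 19 mm; θ ← 0°
rotate_crank_by(-67°): θ ← 0° -67° = -67°
crank pin P = (r cos θ, r sin θ) = (3.907311, -9.205049)
h = r sin θ − e = -9.205049 − 19 = -28.205049
x = r cos θ + √(L² − h²) = 3.907311 + √(65536.0 − 795.5248) = 3.907311 + 254.441497 = 258.348808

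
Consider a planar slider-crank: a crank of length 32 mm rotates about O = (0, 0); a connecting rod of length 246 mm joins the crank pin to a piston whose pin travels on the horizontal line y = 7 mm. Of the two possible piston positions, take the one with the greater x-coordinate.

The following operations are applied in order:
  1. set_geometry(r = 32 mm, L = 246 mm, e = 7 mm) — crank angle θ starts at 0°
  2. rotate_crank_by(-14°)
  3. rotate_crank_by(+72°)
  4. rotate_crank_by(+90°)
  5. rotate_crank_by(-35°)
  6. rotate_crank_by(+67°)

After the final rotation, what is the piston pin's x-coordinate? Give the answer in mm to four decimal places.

213.9004

set_geometry: r = 32 mm, L = 246 mm, e = 7 mm; θ ← 0°
rotate_crank_by(-14°): θ ← 0° -14° = -14°
rotate_crank_by(+72°): θ ← -14° +72° = 58°
rotate_crank_by(+90°): θ ← 58° +90° = 148°
rotate_crank_by(-35°): θ ← 148° -35° = 113°
rotate_crank_by(+67°): θ ← 113° +67° = 180°
crank pin P = (r cos θ, r sin θ) = (-32.000000, 0.000000)
h = r sin θ − e = 0.000000 − 7 = -7.000000
x = r cos θ + √(L² − h²) = -32.000000 + √(60516.0 − 49.0000) = -32.000000 + 245.900386 = 213.900386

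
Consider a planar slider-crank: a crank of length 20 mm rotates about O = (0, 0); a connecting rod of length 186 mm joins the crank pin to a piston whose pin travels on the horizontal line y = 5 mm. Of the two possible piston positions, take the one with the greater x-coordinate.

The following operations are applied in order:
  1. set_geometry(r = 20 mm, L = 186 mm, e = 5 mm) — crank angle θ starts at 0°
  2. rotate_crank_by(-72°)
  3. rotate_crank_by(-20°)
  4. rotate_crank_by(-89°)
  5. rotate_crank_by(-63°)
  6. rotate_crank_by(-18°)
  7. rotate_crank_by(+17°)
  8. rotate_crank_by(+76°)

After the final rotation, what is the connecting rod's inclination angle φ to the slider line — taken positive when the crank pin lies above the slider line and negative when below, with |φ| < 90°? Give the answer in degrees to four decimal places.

set_geometry: r = 20 mm, L = 186 mm, e = 5 mm; θ ← 0°
rotate_crank_by(-72°): θ ← 0° -72° = -72°
rotate_crank_by(-20°): θ ← -72° -20° = -92°
rotate_crank_by(-89°): θ ← -92° -89° = -181°
rotate_crank_by(-63°): θ ← -181° -63° = -244°
rotate_crank_by(-18°): θ ← -244° -18° = -262°
rotate_crank_by(+17°): θ ← -262° +17° = -245°
rotate_crank_by(+76°): θ ← -245° +76° = -169°
crank pin P = (r cos θ, r sin θ) = (-19.632544, -3.816180)
h = r sin θ − e = -3.816180 − 5 = -8.816180
sin φ = h / L = -8.816180 / 186 = -0.04739882
φ = arcsin(-0.04739882) = -2.716770°

-2.7168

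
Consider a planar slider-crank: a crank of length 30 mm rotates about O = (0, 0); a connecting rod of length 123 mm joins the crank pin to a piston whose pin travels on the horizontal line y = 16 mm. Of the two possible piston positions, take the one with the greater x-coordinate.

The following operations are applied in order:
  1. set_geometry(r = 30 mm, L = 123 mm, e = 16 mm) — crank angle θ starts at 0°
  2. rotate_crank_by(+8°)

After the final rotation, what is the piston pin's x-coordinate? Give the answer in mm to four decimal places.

152.1383

set_geometry: r = 30 mm, L = 123 mm, e = 16 mm; θ ← 0°
rotate_crank_by(+8°): θ ← 0° +8° = 8°
crank pin P = (r cos θ, r sin θ) = (29.708042, 4.175193)
h = r sin θ − e = 4.175193 − 16 = -11.824807
x = r cos θ + √(L² − h²) = 29.708042 + √(15129.0 − 139.8261) = 29.708042 + 122.430282 = 152.138324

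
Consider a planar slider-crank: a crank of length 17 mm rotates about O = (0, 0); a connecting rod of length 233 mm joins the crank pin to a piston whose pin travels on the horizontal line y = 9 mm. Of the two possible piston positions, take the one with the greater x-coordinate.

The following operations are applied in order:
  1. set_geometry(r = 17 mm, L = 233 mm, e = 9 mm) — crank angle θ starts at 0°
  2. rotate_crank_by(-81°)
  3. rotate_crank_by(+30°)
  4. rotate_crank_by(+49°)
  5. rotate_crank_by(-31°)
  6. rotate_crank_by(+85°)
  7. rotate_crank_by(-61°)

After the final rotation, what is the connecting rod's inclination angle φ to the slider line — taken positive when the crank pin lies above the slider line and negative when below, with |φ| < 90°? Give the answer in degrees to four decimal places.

set_geometry: r = 17 mm, L = 233 mm, e = 9 mm; θ ← 0°
rotate_crank_by(-81°): θ ← 0° -81° = -81°
rotate_crank_by(+30°): θ ← -81° +30° = -51°
rotate_crank_by(+49°): θ ← -51° +49° = -2°
rotate_crank_by(-31°): θ ← -2° -31° = -33°
rotate_crank_by(+85°): θ ← -33° +85° = 52°
rotate_crank_by(-61°): θ ← 52° -61° = -9°
crank pin P = (r cos θ, r sin θ) = (16.790702, -2.659386)
h = r sin θ − e = -2.659386 − 9 = -11.659386
sin φ = h / L = -11.659386 / 233 = -0.05004028
φ = arcsin(-0.05004028) = -2.868295°

-2.8683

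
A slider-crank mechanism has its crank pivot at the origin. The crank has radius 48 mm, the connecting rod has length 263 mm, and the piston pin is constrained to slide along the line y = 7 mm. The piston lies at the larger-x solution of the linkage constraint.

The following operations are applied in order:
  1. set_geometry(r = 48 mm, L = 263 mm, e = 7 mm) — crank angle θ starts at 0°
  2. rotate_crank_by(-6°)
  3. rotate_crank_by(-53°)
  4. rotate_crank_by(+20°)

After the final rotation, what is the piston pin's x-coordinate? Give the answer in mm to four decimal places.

297.6578

set_geometry: r = 48 mm, L = 263 mm, e = 7 mm; θ ← 0°
rotate_crank_by(-6°): θ ← 0° -6° = -6°
rotate_crank_by(-53°): θ ← -6° -53° = -59°
rotate_crank_by(+20°): θ ← -59° +20° = -39°
crank pin P = (r cos θ, r sin θ) = (37.303006, -30.207379)
h = r sin θ − e = -30.207379 − 7 = -37.207379
x = r cos θ + √(L² − h²) = 37.303006 + √(69169.0 − 1384.3890) = 37.303006 + 260.354779 = 297.657785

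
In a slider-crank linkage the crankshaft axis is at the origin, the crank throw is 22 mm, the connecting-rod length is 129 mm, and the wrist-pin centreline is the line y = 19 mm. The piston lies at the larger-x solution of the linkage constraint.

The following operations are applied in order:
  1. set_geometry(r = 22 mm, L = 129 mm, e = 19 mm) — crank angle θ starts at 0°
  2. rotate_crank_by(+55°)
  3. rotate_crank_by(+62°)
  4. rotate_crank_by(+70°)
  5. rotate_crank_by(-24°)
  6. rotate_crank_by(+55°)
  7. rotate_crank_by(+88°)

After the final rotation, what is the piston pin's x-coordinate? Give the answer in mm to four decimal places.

set_geometry: r = 22 mm, L = 129 mm, e = 19 mm; θ ← 0°
rotate_crank_by(+55°): θ ← 0° +55° = 55°
rotate_crank_by(+62°): θ ← 55° +62° = 117°
rotate_crank_by(+70°): θ ← 117° +70° = 187°
rotate_crank_by(-24°): θ ← 187° -24° = 163°
rotate_crank_by(+55°): θ ← 163° +55° = 218°
rotate_crank_by(+88°): θ ← 218° +88° = 306°
crank pin P = (r cos θ, r sin θ) = (12.931276, -17.798374)
h = r sin θ − e = -17.798374 − 19 = -36.798374
x = r cos θ + √(L² − h²) = 12.931276 + √(16641.0 − 1354.1203) = 12.931276 + 123.640122 = 136.571397

136.5714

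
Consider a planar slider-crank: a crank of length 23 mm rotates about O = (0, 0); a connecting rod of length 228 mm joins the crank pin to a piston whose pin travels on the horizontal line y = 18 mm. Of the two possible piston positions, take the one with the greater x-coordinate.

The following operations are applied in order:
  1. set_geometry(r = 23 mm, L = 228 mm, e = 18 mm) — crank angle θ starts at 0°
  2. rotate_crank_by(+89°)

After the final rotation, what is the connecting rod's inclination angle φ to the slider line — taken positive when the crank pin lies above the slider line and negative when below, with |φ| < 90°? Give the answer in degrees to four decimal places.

1.2557

set_geometry: r = 23 mm, L = 228 mm, e = 18 mm; θ ← 0°
rotate_crank_by(+89°): θ ← 0° +89° = 89°
crank pin P = (r cos θ, r sin θ) = (0.401405, 22.996497)
h = r sin θ − e = 22.996497 − 18 = 4.996497
sin φ = h / L = 4.996497 / 228 = 0.02191446
φ = arcsin(0.02191446) = 1.255707°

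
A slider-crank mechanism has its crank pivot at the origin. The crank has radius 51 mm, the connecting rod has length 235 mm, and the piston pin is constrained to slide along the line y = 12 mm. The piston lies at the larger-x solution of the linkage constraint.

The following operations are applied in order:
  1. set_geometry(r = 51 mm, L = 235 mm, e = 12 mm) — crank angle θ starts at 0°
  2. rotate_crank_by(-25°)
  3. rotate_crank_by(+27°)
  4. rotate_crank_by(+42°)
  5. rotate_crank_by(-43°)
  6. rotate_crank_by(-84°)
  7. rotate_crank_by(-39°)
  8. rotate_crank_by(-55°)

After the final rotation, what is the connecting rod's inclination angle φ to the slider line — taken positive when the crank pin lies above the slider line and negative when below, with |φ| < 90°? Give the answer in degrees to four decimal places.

set_geometry: r = 51 mm, L = 235 mm, e = 12 mm; θ ← 0°
rotate_crank_by(-25°): θ ← 0° -25° = -25°
rotate_crank_by(+27°): θ ← -25° +27° = 2°
rotate_crank_by(+42°): θ ← 2° +42° = 44°
rotate_crank_by(-43°): θ ← 44° -43° = 1°
rotate_crank_by(-84°): θ ← 1° -84° = -83°
rotate_crank_by(-39°): θ ← -83° -39° = -122°
rotate_crank_by(-55°): θ ← -122° -55° = -177°
crank pin P = (r cos θ, r sin θ) = (-50.930106, -2.669134)
h = r sin θ − e = -2.669134 − 12 = -14.669134
sin φ = h / L = -14.669134 / 235 = -0.06242185
φ = arcsin(-0.06242185) = -3.578835°

-3.5788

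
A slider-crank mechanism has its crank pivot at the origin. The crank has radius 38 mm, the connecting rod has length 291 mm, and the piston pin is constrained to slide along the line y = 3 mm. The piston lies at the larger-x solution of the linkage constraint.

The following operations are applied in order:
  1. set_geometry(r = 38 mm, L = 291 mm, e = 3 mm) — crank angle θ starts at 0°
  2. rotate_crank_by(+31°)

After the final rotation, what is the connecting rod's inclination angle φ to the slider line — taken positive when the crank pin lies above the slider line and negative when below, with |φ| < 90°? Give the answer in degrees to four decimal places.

3.2646

set_geometry: r = 38 mm, L = 291 mm, e = 3 mm; θ ← 0°
rotate_crank_by(+31°): θ ← 0° +31° = 31°
crank pin P = (r cos θ, r sin θ) = (32.572357, 19.571447)
h = r sin θ − e = 19.571447 − 3 = 16.571447
sin φ = h / L = 16.571447 / 291 = 0.05694655
φ = arcsin(0.05694655) = 3.264563°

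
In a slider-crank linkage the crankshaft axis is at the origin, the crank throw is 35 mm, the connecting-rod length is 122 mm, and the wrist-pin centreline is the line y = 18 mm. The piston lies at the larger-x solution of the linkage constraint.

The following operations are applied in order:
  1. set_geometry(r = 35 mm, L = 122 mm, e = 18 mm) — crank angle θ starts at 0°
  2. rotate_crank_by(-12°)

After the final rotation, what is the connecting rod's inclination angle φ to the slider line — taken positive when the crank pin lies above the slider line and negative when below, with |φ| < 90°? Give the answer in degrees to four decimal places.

-11.9576

set_geometry: r = 35 mm, L = 122 mm, e = 18 mm; θ ← 0°
rotate_crank_by(-12°): θ ← 0° -12° = -12°
crank pin P = (r cos θ, r sin θ) = (34.235166, -7.276909)
h = r sin θ − e = -7.276909 − 18 = -25.276909
sin φ = h / L = -25.276909 / 122 = -0.20718778
φ = arcsin(-0.20718778) = -11.957600°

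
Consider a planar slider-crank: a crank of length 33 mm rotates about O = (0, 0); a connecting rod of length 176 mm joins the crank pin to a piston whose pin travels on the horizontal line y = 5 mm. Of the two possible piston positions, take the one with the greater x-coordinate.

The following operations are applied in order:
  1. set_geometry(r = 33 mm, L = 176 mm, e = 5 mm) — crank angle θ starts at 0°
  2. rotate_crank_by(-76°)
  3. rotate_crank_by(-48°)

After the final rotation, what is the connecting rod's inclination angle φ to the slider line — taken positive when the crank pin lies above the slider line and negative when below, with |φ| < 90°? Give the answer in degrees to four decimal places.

set_geometry: r = 33 mm, L = 176 mm, e = 5 mm; θ ← 0°
rotate_crank_by(-76°): θ ← 0° -76° = -76°
rotate_crank_by(-48°): θ ← -76° -48° = -124°
crank pin P = (r cos θ, r sin θ) = (-18.453366, -27.358240)
h = r sin θ − e = -27.358240 − 5 = -32.358240
sin φ = h / L = -32.358240 / 176 = -0.18385364
φ = arcsin(-0.18385364) = -10.594304°

-10.5943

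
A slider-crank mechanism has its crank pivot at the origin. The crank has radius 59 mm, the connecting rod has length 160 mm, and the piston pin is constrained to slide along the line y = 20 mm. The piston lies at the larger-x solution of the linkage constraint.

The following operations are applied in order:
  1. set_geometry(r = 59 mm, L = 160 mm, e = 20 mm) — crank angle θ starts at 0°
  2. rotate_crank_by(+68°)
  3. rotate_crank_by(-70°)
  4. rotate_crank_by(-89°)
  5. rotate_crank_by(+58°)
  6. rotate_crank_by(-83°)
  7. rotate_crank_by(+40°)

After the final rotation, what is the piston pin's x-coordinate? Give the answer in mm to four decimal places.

154.3906

set_geometry: r = 59 mm, L = 160 mm, e = 20 mm; θ ← 0°
rotate_crank_by(+68°): θ ← 0° +68° = 68°
rotate_crank_by(-70°): θ ← 68° -70° = -2°
rotate_crank_by(-89°): θ ← -2° -89° = -91°
rotate_crank_by(+58°): θ ← -91° +58° = -33°
rotate_crank_by(-83°): θ ← -33° -83° = -116°
rotate_crank_by(+40°): θ ← -116° +40° = -76°
crank pin P = (r cos θ, r sin θ) = (14.273392, -57.247448)
h = r sin θ − e = -57.247448 − 20 = -77.247448
x = r cos θ + √(L² − h²) = 14.273392 + √(25600.0 − 5967.1682) = 14.273392 + 140.117207 = 154.390599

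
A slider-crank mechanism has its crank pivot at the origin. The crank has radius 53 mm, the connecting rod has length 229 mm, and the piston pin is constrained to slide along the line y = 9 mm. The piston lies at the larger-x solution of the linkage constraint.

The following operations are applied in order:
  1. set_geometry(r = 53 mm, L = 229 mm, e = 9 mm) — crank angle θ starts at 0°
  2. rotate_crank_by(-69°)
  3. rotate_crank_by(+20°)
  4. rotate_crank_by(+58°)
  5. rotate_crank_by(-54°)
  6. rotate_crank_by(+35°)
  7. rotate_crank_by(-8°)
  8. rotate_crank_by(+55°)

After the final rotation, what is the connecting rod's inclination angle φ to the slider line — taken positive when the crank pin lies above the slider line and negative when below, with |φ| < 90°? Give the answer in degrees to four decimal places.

5.7382

set_geometry: r = 53 mm, L = 229 mm, e = 9 mm; θ ← 0°
rotate_crank_by(-69°): θ ← 0° -69° = -69°
rotate_crank_by(+20°): θ ← -69° +20° = -49°
rotate_crank_by(+58°): θ ← -49° +58° = 9°
rotate_crank_by(-54°): θ ← 9° -54° = -45°
rotate_crank_by(+35°): θ ← -45° +35° = -10°
rotate_crank_by(-8°): θ ← -10° -8° = -18°
rotate_crank_by(+55°): θ ← -18° +55° = 37°
crank pin P = (r cos θ, r sin θ) = (42.327682, 31.896196)
h = r sin θ − e = 31.896196 − 9 = 22.896196
sin φ = h / L = 22.896196 / 229 = 0.09998339
φ = arcsin(0.09998339) = 5.738214°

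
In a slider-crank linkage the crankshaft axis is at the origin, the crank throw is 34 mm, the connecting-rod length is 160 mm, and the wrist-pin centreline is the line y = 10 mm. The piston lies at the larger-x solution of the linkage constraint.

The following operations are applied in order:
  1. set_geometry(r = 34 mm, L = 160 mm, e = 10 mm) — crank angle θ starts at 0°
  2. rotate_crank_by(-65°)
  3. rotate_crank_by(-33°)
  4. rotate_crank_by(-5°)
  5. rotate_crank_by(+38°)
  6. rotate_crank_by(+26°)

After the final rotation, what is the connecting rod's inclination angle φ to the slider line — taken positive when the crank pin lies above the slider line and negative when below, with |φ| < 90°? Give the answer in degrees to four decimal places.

-11.3166

set_geometry: r = 34 mm, L = 160 mm, e = 10 mm; θ ← 0°
rotate_crank_by(-65°): θ ← 0° -65° = -65°
rotate_crank_by(-33°): θ ← -65° -33° = -98°
rotate_crank_by(-5°): θ ← -98° -5° = -103°
rotate_crank_by(+38°): θ ← -103° +38° = -65°
rotate_crank_by(+26°): θ ← -65° +26° = -39°
crank pin P = (r cos θ, r sin θ) = (26.422963, -21.396893)
h = r sin θ − e = -21.396893 − 10 = -31.396893
sin φ = h / L = -31.396893 / 160 = -0.19623058
φ = arcsin(-0.19623058) = -11.316620°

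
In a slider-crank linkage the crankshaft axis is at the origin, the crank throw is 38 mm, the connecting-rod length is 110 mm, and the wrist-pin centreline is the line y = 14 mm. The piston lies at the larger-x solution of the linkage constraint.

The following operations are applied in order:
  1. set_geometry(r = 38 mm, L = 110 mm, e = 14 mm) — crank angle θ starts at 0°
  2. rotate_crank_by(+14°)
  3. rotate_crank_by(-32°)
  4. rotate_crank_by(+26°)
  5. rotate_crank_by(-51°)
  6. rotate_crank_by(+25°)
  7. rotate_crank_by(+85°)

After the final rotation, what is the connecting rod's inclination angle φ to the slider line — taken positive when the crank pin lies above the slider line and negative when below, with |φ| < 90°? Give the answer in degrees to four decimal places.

set_geometry: r = 38 mm, L = 110 mm, e = 14 mm; θ ← 0°
rotate_crank_by(+14°): θ ← 0° +14° = 14°
rotate_crank_by(-32°): θ ← 14° -32° = -18°
rotate_crank_by(+26°): θ ← -18° +26° = 8°
rotate_crank_by(-51°): θ ← 8° -51° = -43°
rotate_crank_by(+25°): θ ← -43° +25° = -18°
rotate_crank_by(+85°): θ ← -18° +85° = 67°
crank pin P = (r cos θ, r sin θ) = (14.847783, 34.979184)
h = r sin θ − e = 34.979184 − 14 = 20.979184
sin φ = h / L = 20.979184 / 110 = 0.19071986
φ = arcsin(0.19071986) = 10.994797°

10.9948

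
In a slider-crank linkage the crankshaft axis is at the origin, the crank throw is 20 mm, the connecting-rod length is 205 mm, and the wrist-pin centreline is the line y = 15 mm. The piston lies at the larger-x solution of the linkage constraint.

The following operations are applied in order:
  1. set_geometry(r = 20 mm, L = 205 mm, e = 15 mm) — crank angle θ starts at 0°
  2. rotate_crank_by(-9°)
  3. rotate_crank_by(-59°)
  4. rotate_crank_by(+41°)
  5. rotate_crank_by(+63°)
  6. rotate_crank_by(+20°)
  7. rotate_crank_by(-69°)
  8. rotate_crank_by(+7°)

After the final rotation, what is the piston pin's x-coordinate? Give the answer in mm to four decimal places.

set_geometry: r = 20 mm, L = 205 mm, e = 15 mm; θ ← 0°
rotate_crank_by(-9°): θ ← 0° -9° = -9°
rotate_crank_by(-59°): θ ← -9° -59° = -68°
rotate_crank_by(+41°): θ ← -68° +41° = -27°
rotate_crank_by(+63°): θ ← -27° +63° = 36°
rotate_crank_by(+20°): θ ← 36° +20° = 56°
rotate_crank_by(-69°): θ ← 56° -69° = -13°
rotate_crank_by(+7°): θ ← -13° +7° = -6°
crank pin P = (r cos θ, r sin θ) = (19.890438, -2.090569)
h = r sin θ − e = -2.090569 − 15 = -17.090569
x = r cos θ + √(L² − h²) = 19.890438 + √(42025.0 − 292.0876) = 19.890438 + 204.286349 = 224.176787

224.1768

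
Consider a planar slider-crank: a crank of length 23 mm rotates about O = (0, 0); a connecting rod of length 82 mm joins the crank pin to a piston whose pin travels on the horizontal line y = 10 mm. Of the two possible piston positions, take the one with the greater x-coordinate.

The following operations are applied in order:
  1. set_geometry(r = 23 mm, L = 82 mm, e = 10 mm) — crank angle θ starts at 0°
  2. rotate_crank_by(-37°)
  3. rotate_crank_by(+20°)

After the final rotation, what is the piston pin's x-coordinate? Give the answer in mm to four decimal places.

102.2713

set_geometry: r = 23 mm, L = 82 mm, e = 10 mm; θ ← 0°
rotate_crank_by(-37°): θ ← 0° -37° = -37°
rotate_crank_by(+20°): θ ← -37° +20° = -17°
crank pin P = (r cos θ, r sin θ) = (21.995009, -6.724549)
h = r sin θ − e = -6.724549 − 10 = -16.724549
x = r cos θ + √(L² − h²) = 21.995009 + √(6724.0 − 279.7105) = 21.995009 + 80.276332 = 102.271341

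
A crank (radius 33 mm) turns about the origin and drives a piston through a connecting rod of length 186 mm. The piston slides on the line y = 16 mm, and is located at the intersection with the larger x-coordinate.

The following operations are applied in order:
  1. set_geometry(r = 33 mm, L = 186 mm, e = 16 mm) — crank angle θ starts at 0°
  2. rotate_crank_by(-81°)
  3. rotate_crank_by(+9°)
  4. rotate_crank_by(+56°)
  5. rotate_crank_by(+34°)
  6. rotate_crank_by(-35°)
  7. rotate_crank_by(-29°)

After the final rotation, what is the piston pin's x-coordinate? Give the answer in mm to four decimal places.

set_geometry: r = 33 mm, L = 186 mm, e = 16 mm; θ ← 0°
rotate_crank_by(-81°): θ ← 0° -81° = -81°
rotate_crank_by(+9°): θ ← -81° +9° = -72°
rotate_crank_by(+56°): θ ← -72° +56° = -16°
rotate_crank_by(+34°): θ ← -16° +34° = 18°
rotate_crank_by(-35°): θ ← 18° -35° = -17°
rotate_crank_by(-29°): θ ← -17° -29° = -46°
crank pin P = (r cos θ, r sin θ) = (22.923726, -23.738213)
h = r sin θ − e = -23.738213 − 16 = -39.738213
x = r cos θ + √(L² − h²) = 22.923726 + √(34596.0 − 1579.1256) = 22.923726 + 181.705461 = 204.629187

204.6292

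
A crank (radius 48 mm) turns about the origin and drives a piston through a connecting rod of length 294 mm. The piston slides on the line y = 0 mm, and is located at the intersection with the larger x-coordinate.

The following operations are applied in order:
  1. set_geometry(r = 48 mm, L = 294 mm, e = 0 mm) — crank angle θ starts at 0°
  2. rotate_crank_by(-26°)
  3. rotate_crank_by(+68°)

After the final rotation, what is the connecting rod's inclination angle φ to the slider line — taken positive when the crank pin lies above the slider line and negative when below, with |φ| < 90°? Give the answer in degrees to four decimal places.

6.2718

set_geometry: r = 48 mm, L = 294 mm, e = 0 mm; θ ← 0°
rotate_crank_by(-26°): θ ← 0° -26° = -26°
rotate_crank_by(+68°): θ ← -26° +68° = 42°
crank pin P = (r cos θ, r sin θ) = (35.670952, 32.118269)
h = r sin θ − e = 32.118269 − 0 = 32.118269
sin φ = h / L = 32.118269 / 294 = 0.10924581
φ = arcsin(0.10924581) = 6.271842°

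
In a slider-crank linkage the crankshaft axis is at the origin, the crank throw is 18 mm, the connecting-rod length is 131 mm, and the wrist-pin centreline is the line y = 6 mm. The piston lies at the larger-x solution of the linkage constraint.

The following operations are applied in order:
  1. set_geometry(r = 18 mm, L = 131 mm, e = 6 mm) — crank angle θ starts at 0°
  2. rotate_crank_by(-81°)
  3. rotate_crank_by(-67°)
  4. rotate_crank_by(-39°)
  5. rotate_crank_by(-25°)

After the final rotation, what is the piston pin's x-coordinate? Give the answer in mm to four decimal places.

115.6873

set_geometry: r = 18 mm, L = 131 mm, e = 6 mm; θ ← 0°
rotate_crank_by(-81°): θ ← 0° -81° = -81°
rotate_crank_by(-67°): θ ← -81° -67° = -148°
rotate_crank_by(-39°): θ ← -148° -39° = -187°
rotate_crank_by(-25°): θ ← -187° -25° = -212°
crank pin P = (r cos θ, r sin θ) = (-15.264866, 9.538547)
h = r sin θ − e = 9.538547 − 6 = 3.538547
x = r cos θ + √(L² − h²) = -15.264866 + √(17161.0 − 12.5213) = -15.264866 + 130.952200 = 115.687334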